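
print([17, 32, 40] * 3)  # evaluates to [17, 32, 40, 17, 32, 40, 17, 32, 40]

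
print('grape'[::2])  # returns gae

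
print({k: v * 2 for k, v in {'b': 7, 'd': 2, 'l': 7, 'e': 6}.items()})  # {'b': 14, 'd': 4, 'l': 14, 'e': 12}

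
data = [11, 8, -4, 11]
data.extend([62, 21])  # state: [11, 8, -4, 11, 62, 21]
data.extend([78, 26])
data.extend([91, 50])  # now [11, 8, -4, 11, 62, 21, 78, 26, 91, 50]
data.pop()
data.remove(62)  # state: [11, 8, -4, 11, 21, 78, 26, 91]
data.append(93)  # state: [11, 8, -4, 11, 21, 78, 26, 91, 93]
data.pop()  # 93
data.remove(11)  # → [8, -4, 11, 21, 78, 26, 91]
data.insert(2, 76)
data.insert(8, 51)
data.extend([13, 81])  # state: [8, -4, 76, 11, 21, 78, 26, 91, 51, 13, 81]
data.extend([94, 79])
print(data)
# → [8, -4, 76, 11, 21, 78, 26, 91, 51, 13, 81, 94, 79]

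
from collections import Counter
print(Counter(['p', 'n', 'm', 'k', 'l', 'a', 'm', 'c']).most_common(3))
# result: [('m', 2), ('p', 1), ('n', 1)]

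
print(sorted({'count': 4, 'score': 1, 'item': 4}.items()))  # [('count', 4), ('item', 4), ('score', 1)]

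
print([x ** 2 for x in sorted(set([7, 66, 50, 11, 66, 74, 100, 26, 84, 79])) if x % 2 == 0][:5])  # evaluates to [676, 2500, 4356, 5476, 7056]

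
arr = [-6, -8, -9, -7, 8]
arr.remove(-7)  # [-6, -8, -9, 8]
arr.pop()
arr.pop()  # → -9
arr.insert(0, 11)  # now [11, -6, -8]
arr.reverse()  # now [-8, -6, 11]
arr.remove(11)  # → [-8, -6]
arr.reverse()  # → [-6, -8]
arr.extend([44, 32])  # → [-6, -8, 44, 32]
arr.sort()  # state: [-8, -6, 32, 44]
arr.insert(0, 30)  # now [30, -8, -6, 32, 44]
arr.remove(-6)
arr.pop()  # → 44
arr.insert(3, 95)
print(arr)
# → [30, -8, 32, 95]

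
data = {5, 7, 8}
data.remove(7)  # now {5, 8}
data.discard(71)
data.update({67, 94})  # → {5, 8, 67, 94}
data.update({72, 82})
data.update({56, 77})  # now {5, 8, 56, 67, 72, 77, 82, 94}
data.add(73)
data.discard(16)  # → {5, 8, 56, 67, 72, 73, 77, 82, 94}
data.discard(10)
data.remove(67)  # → {5, 8, 56, 72, 73, 77, 82, 94}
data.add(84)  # {5, 8, 56, 72, 73, 77, 82, 84, 94}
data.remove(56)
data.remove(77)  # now {5, 8, 72, 73, 82, 84, 94}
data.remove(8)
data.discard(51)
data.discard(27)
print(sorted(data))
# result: [5, 72, 73, 82, 84, 94]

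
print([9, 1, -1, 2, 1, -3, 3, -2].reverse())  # None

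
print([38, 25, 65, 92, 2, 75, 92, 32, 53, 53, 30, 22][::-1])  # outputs [22, 30, 53, 53, 32, 92, 75, 2, 92, 65, 25, 38]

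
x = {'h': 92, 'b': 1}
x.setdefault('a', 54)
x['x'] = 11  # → {'h': 92, 'b': 1, 'a': 54, 'x': 11}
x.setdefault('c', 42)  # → 42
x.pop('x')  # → 11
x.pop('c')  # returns 42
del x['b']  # {'h': 92, 'a': 54}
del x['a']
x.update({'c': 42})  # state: {'h': 92, 'c': 42}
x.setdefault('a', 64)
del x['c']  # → {'h': 92, 'a': 64}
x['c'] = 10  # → {'h': 92, 'a': 64, 'c': 10}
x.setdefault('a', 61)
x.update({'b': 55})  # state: {'h': 92, 'a': 64, 'c': 10, 'b': 55}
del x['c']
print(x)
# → {'h': 92, 'a': 64, 'b': 55}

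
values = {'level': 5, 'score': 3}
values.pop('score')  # 3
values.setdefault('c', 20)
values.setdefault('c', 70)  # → 20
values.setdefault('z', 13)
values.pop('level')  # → 5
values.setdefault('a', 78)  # 78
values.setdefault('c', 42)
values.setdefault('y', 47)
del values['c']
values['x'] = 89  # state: {'z': 13, 'a': 78, 'y': 47, 'x': 89}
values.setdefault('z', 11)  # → 13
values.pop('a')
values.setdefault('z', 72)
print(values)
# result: {'z': 13, 'y': 47, 'x': 89}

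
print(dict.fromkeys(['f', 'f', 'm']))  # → {'f': None, 'm': None}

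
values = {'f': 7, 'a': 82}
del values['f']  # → {'a': 82}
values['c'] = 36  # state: {'a': 82, 'c': 36}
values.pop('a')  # 82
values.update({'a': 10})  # {'c': 36, 'a': 10}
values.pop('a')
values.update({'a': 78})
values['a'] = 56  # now {'c': 36, 'a': 56}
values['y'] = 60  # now {'c': 36, 'a': 56, 'y': 60}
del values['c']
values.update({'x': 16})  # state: {'a': 56, 'y': 60, 'x': 16}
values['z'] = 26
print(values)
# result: {'a': 56, 'y': 60, 'x': 16, 'z': 26}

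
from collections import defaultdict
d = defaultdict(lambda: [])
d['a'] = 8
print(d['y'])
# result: []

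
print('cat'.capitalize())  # Cat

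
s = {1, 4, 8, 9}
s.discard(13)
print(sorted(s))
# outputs [1, 4, 8, 9]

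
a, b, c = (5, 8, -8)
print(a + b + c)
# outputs 5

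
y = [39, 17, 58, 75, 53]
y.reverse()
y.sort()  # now [17, 39, 53, 58, 75]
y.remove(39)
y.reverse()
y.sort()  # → [17, 53, 58, 75]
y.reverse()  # [75, 58, 53, 17]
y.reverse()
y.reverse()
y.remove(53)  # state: [75, 58, 17]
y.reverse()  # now [17, 58, 75]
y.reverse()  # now [75, 58, 17]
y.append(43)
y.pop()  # 43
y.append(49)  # [75, 58, 17, 49]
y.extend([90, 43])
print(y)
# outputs [75, 58, 17, 49, 90, 43]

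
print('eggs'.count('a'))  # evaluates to 0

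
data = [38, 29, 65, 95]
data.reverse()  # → [95, 65, 29, 38]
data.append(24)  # [95, 65, 29, 38, 24]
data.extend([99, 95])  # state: [95, 65, 29, 38, 24, 99, 95]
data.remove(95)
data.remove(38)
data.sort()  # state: [24, 29, 65, 95, 99]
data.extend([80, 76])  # [24, 29, 65, 95, 99, 80, 76]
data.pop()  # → 76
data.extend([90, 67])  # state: [24, 29, 65, 95, 99, 80, 90, 67]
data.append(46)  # [24, 29, 65, 95, 99, 80, 90, 67, 46]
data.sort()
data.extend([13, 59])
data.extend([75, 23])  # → [24, 29, 46, 65, 67, 80, 90, 95, 99, 13, 59, 75, 23]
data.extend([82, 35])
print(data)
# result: [24, 29, 46, 65, 67, 80, 90, 95, 99, 13, 59, 75, 23, 82, 35]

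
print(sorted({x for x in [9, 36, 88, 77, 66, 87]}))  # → [9, 36, 66, 77, 87, 88]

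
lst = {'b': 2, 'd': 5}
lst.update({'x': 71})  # {'b': 2, 'd': 5, 'x': 71}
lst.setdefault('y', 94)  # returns 94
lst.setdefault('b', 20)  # 2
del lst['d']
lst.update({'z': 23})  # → {'b': 2, 'x': 71, 'y': 94, 'z': 23}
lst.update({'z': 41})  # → {'b': 2, 'x': 71, 'y': 94, 'z': 41}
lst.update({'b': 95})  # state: {'b': 95, 'x': 71, 'y': 94, 'z': 41}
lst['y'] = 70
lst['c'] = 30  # {'b': 95, 'x': 71, 'y': 70, 'z': 41, 'c': 30}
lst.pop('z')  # 41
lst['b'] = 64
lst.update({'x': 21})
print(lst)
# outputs {'b': 64, 'x': 21, 'y': 70, 'c': 30}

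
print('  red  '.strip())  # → red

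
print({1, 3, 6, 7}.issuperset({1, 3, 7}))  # True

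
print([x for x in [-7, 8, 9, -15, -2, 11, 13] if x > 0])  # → [8, 9, 11, 13]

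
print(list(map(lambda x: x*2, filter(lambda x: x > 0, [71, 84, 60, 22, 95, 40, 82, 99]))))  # [142, 168, 120, 44, 190, 80, 164, 198]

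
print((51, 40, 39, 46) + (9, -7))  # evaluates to (51, 40, 39, 46, 9, -7)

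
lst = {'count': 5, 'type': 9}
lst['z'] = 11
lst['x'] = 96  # {'count': 5, 'type': 9, 'z': 11, 'x': 96}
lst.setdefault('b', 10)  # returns 10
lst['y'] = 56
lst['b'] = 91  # {'count': 5, 'type': 9, 'z': 11, 'x': 96, 'b': 91, 'y': 56}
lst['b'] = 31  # {'count': 5, 'type': 9, 'z': 11, 'x': 96, 'b': 31, 'y': 56}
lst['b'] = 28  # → {'count': 5, 'type': 9, 'z': 11, 'x': 96, 'b': 28, 'y': 56}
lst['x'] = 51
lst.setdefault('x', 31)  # 51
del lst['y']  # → {'count': 5, 'type': 9, 'z': 11, 'x': 51, 'b': 28}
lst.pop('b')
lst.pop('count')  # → 5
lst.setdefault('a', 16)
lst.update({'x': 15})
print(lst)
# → {'type': 9, 'z': 11, 'x': 15, 'a': 16}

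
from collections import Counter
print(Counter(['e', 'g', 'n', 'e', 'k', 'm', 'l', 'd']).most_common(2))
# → [('e', 2), ('g', 1)]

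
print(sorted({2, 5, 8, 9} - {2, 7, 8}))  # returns [5, 9]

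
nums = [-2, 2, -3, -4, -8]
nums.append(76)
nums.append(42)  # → [-2, 2, -3, -4, -8, 76, 42]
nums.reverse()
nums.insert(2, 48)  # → [42, 76, 48, -8, -4, -3, 2, -2]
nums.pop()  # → -2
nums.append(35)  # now [42, 76, 48, -8, -4, -3, 2, 35]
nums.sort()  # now [-8, -4, -3, 2, 35, 42, 48, 76]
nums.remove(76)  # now [-8, -4, -3, 2, 35, 42, 48]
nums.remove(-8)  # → [-4, -3, 2, 35, 42, 48]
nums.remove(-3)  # [-4, 2, 35, 42, 48]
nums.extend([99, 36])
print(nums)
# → [-4, 2, 35, 42, 48, 99, 36]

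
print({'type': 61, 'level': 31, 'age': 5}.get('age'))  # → 5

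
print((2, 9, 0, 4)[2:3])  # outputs (0,)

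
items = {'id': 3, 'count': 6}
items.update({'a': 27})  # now {'id': 3, 'count': 6, 'a': 27}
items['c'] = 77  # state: {'id': 3, 'count': 6, 'a': 27, 'c': 77}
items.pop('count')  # 6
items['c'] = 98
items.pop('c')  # 98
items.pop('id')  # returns 3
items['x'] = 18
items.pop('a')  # 27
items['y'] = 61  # {'x': 18, 'y': 61}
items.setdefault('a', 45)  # 45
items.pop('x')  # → 18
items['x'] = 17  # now {'y': 61, 'a': 45, 'x': 17}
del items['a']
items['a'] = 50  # {'y': 61, 'x': 17, 'a': 50}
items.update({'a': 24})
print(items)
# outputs {'y': 61, 'x': 17, 'a': 24}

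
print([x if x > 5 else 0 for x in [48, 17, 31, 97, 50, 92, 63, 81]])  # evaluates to [48, 17, 31, 97, 50, 92, 63, 81]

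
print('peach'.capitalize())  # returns Peach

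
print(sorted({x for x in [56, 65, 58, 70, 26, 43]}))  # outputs [26, 43, 56, 58, 65, 70]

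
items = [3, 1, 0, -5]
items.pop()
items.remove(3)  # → [1, 0]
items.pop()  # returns 0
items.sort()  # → [1]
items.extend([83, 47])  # [1, 83, 47]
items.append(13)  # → [1, 83, 47, 13]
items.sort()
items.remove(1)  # [13, 47, 83]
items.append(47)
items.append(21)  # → [13, 47, 83, 47, 21]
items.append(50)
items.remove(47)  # [13, 83, 47, 21, 50]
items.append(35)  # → [13, 83, 47, 21, 50, 35]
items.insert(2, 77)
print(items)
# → [13, 83, 77, 47, 21, 50, 35]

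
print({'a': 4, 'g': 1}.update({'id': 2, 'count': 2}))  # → None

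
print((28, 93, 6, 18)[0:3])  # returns (28, 93, 6)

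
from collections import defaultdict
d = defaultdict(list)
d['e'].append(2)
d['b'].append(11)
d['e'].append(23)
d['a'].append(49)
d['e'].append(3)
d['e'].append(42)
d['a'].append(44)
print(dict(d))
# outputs {'e': [2, 23, 3, 42], 'b': [11], 'a': [49, 44]}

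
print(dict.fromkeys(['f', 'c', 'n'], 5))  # {'f': 5, 'c': 5, 'n': 5}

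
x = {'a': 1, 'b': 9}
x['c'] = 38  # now {'a': 1, 'b': 9, 'c': 38}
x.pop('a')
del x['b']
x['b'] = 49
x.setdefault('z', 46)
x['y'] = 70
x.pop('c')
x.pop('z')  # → 46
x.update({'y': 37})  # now {'b': 49, 'y': 37}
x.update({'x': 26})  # {'b': 49, 'y': 37, 'x': 26}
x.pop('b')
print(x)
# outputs {'y': 37, 'x': 26}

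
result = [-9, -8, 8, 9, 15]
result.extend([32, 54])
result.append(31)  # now [-9, -8, 8, 9, 15, 32, 54, 31]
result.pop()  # 31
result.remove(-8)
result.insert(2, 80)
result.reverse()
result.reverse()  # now [-9, 8, 80, 9, 15, 32, 54]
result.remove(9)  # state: [-9, 8, 80, 15, 32, 54]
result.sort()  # [-9, 8, 15, 32, 54, 80]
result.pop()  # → 80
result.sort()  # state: [-9, 8, 15, 32, 54]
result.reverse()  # [54, 32, 15, 8, -9]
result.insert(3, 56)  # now [54, 32, 15, 56, 8, -9]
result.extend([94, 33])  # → [54, 32, 15, 56, 8, -9, 94, 33]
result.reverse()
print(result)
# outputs [33, 94, -9, 8, 56, 15, 32, 54]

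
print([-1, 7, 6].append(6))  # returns None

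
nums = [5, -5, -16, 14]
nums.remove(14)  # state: [5, -5, -16]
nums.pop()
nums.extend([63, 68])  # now [5, -5, 63, 68]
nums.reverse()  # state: [68, 63, -5, 5]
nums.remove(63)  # [68, -5, 5]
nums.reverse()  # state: [5, -5, 68]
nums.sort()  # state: [-5, 5, 68]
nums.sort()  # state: [-5, 5, 68]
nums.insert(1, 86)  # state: [-5, 86, 5, 68]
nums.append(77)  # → [-5, 86, 5, 68, 77]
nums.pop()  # 77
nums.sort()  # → [-5, 5, 68, 86]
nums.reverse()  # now [86, 68, 5, -5]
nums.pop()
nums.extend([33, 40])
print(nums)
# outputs [86, 68, 5, 33, 40]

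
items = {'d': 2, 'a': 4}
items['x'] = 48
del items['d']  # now {'a': 4, 'x': 48}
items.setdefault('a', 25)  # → 4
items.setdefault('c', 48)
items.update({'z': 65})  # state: {'a': 4, 'x': 48, 'c': 48, 'z': 65}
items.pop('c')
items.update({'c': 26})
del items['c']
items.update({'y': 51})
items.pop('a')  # 4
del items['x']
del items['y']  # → {'z': 65}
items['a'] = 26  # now {'z': 65, 'a': 26}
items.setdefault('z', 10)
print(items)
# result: {'z': 65, 'a': 26}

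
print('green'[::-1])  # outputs neerg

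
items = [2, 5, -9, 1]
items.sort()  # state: [-9, 1, 2, 5]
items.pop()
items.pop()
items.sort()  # [-9, 1]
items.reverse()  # [1, -9]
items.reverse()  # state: [-9, 1]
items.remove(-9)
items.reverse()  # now [1]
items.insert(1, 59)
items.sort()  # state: [1, 59]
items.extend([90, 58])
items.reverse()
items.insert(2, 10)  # [58, 90, 10, 59, 1]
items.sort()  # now [1, 10, 58, 59, 90]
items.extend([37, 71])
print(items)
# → [1, 10, 58, 59, 90, 37, 71]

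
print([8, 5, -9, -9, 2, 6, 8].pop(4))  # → 2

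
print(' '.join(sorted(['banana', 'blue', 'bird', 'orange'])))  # banana bird blue orange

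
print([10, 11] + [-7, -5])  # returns [10, 11, -7, -5]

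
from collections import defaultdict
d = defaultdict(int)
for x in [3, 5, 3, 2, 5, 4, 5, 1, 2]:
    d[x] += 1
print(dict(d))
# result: {3: 2, 5: 3, 2: 2, 4: 1, 1: 1}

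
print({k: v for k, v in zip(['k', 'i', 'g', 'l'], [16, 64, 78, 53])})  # {'k': 16, 'i': 64, 'g': 78, 'l': 53}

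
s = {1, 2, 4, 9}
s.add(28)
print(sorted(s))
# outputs [1, 2, 4, 9, 28]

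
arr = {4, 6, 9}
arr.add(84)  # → {4, 6, 9, 84}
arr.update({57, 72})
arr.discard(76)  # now {4, 6, 9, 57, 72, 84}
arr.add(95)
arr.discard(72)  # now {4, 6, 9, 57, 84, 95}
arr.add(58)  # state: {4, 6, 9, 57, 58, 84, 95}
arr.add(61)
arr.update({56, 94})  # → {4, 6, 9, 56, 57, 58, 61, 84, 94, 95}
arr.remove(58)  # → {4, 6, 9, 56, 57, 61, 84, 94, 95}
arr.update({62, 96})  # {4, 6, 9, 56, 57, 61, 62, 84, 94, 95, 96}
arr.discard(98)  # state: {4, 6, 9, 56, 57, 61, 62, 84, 94, 95, 96}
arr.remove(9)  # {4, 6, 56, 57, 61, 62, 84, 94, 95, 96}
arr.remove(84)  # {4, 6, 56, 57, 61, 62, 94, 95, 96}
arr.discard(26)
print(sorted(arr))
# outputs [4, 6, 56, 57, 61, 62, 94, 95, 96]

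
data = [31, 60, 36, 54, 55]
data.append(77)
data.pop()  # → 77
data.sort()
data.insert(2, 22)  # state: [31, 36, 22, 54, 55, 60]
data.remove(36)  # [31, 22, 54, 55, 60]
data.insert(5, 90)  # [31, 22, 54, 55, 60, 90]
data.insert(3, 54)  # [31, 22, 54, 54, 55, 60, 90]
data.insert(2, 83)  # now [31, 22, 83, 54, 54, 55, 60, 90]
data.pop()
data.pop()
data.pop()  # 55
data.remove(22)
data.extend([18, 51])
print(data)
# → [31, 83, 54, 54, 18, 51]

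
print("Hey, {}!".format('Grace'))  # Hey, Grace!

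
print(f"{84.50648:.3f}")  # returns 84.506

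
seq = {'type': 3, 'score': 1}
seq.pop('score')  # 1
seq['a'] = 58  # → {'type': 3, 'a': 58}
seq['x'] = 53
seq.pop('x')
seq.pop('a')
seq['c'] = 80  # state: {'type': 3, 'c': 80}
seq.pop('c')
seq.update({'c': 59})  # {'type': 3, 'c': 59}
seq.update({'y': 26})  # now {'type': 3, 'c': 59, 'y': 26}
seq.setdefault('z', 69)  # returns 69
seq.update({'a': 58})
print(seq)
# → {'type': 3, 'c': 59, 'y': 26, 'z': 69, 'a': 58}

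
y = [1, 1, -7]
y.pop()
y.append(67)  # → [1, 1, 67]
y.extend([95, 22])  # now [1, 1, 67, 95, 22]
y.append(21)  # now [1, 1, 67, 95, 22, 21]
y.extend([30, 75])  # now [1, 1, 67, 95, 22, 21, 30, 75]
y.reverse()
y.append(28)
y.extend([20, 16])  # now [75, 30, 21, 22, 95, 67, 1, 1, 28, 20, 16]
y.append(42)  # [75, 30, 21, 22, 95, 67, 1, 1, 28, 20, 16, 42]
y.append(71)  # [75, 30, 21, 22, 95, 67, 1, 1, 28, 20, 16, 42, 71]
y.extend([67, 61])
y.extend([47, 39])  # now [75, 30, 21, 22, 95, 67, 1, 1, 28, 20, 16, 42, 71, 67, 61, 47, 39]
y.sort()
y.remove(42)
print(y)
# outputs [1, 1, 16, 20, 21, 22, 28, 30, 39, 47, 61, 67, 67, 71, 75, 95]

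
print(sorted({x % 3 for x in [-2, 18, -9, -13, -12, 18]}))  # [0, 1, 2]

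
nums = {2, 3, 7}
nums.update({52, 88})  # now {2, 3, 7, 52, 88}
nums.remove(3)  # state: {2, 7, 52, 88}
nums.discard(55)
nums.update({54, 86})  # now {2, 7, 52, 54, 86, 88}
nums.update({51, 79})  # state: {2, 7, 51, 52, 54, 79, 86, 88}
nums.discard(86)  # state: {2, 7, 51, 52, 54, 79, 88}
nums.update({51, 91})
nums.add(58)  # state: {2, 7, 51, 52, 54, 58, 79, 88, 91}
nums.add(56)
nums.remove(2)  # {7, 51, 52, 54, 56, 58, 79, 88, 91}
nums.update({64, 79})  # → {7, 51, 52, 54, 56, 58, 64, 79, 88, 91}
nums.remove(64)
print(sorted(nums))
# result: [7, 51, 52, 54, 56, 58, 79, 88, 91]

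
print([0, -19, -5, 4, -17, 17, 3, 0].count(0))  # 2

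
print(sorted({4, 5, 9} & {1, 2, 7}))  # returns []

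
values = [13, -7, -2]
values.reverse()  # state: [-2, -7, 13]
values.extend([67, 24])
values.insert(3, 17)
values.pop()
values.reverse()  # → [67, 17, 13, -7, -2]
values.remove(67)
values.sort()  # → [-7, -2, 13, 17]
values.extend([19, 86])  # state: [-7, -2, 13, 17, 19, 86]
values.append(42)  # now [-7, -2, 13, 17, 19, 86, 42]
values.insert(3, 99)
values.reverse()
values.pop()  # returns -7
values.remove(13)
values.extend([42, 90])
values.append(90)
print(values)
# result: [42, 86, 19, 17, 99, -2, 42, 90, 90]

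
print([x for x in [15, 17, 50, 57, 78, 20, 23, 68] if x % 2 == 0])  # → [50, 78, 20, 68]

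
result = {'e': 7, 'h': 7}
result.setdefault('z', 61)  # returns 61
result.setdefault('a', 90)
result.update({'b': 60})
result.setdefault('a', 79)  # 90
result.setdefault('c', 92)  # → 92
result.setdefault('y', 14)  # 14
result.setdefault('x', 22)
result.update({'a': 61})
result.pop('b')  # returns 60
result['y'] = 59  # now {'e': 7, 'h': 7, 'z': 61, 'a': 61, 'c': 92, 'y': 59, 'x': 22}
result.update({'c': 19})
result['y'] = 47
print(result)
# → {'e': 7, 'h': 7, 'z': 61, 'a': 61, 'c': 19, 'y': 47, 'x': 22}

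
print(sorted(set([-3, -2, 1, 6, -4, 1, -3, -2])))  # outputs [-4, -3, -2, 1, 6]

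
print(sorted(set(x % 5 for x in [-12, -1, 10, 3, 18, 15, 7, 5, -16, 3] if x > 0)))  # [0, 2, 3]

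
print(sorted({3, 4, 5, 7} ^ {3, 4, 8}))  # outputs [5, 7, 8]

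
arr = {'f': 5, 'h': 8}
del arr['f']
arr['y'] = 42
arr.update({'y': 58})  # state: {'h': 8, 'y': 58}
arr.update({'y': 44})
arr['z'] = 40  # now {'h': 8, 'y': 44, 'z': 40}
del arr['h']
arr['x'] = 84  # {'y': 44, 'z': 40, 'x': 84}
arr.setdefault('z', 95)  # 40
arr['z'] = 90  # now {'y': 44, 'z': 90, 'x': 84}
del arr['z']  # {'y': 44, 'x': 84}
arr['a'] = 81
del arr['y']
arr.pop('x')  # 84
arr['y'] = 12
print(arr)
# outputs {'a': 81, 'y': 12}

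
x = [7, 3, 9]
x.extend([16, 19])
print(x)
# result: [7, 3, 9, 16, 19]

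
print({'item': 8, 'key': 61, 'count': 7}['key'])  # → 61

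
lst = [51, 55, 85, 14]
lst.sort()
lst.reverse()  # [85, 55, 51, 14]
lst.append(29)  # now [85, 55, 51, 14, 29]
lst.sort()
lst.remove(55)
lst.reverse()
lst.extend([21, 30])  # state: [85, 51, 29, 14, 21, 30]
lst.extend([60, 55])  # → [85, 51, 29, 14, 21, 30, 60, 55]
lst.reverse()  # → [55, 60, 30, 21, 14, 29, 51, 85]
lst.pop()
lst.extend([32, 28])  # [55, 60, 30, 21, 14, 29, 51, 32, 28]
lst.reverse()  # [28, 32, 51, 29, 14, 21, 30, 60, 55]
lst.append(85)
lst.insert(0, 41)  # [41, 28, 32, 51, 29, 14, 21, 30, 60, 55, 85]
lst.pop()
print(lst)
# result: [41, 28, 32, 51, 29, 14, 21, 30, 60, 55]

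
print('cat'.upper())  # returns CAT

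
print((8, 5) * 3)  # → (8, 5, 8, 5, 8, 5)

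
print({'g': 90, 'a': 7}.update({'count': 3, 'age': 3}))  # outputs None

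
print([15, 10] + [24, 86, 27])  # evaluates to [15, 10, 24, 86, 27]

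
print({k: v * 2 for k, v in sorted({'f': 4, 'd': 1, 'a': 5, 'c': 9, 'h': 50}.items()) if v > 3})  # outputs {'a': 10, 'c': 18, 'f': 8, 'h': 100}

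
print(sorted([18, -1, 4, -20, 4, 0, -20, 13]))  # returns [-20, -20, -1, 0, 4, 4, 13, 18]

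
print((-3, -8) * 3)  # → (-3, -8, -3, -8, -3, -8)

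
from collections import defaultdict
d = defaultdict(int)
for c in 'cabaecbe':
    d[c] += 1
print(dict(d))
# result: {'c': 2, 'a': 2, 'b': 2, 'e': 2}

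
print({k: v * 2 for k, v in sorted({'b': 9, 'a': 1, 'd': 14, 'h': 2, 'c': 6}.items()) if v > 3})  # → {'b': 18, 'c': 12, 'd': 28}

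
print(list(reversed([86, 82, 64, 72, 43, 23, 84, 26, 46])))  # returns [46, 26, 84, 23, 43, 72, 64, 82, 86]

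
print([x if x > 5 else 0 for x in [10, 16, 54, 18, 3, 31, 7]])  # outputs [10, 16, 54, 18, 0, 31, 7]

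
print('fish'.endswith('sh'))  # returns True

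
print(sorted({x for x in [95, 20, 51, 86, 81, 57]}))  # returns [20, 51, 57, 81, 86, 95]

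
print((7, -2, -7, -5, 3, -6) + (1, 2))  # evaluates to (7, -2, -7, -5, 3, -6, 1, 2)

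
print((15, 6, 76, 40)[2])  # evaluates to 76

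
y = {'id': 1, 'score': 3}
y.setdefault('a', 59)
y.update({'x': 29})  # {'id': 1, 'score': 3, 'a': 59, 'x': 29}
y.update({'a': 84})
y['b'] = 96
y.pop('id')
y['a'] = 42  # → {'score': 3, 'a': 42, 'x': 29, 'b': 96}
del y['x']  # {'score': 3, 'a': 42, 'b': 96}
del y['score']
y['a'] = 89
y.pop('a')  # 89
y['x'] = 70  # {'b': 96, 'x': 70}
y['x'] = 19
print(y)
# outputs {'b': 96, 'x': 19}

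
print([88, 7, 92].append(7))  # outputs None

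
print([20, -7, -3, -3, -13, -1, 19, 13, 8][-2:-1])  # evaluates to [13]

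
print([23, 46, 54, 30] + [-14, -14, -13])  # [23, 46, 54, 30, -14, -14, -13]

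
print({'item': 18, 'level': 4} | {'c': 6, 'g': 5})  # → {'item': 18, 'level': 4, 'c': 6, 'g': 5}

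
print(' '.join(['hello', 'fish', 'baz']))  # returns hello fish baz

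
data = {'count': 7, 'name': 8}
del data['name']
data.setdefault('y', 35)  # 35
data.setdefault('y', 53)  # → 35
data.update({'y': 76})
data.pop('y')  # 76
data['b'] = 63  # {'count': 7, 'b': 63}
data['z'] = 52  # {'count': 7, 'b': 63, 'z': 52}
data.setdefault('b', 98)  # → 63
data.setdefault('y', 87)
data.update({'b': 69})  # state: {'count': 7, 'b': 69, 'z': 52, 'y': 87}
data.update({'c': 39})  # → {'count': 7, 'b': 69, 'z': 52, 'y': 87, 'c': 39}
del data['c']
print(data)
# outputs {'count': 7, 'b': 69, 'z': 52, 'y': 87}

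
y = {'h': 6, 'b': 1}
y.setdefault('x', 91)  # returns 91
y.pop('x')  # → 91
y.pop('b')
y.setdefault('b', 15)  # 15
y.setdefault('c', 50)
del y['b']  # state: {'h': 6, 'c': 50}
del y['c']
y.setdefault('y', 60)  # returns 60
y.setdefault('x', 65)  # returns 65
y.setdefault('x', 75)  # 65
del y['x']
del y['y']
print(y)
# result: {'h': 6}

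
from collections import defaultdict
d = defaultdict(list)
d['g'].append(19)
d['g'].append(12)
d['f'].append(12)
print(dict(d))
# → {'g': [19, 12], 'f': [12]}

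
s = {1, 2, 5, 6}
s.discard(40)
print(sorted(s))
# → [1, 2, 5, 6]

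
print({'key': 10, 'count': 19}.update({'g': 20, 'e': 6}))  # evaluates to None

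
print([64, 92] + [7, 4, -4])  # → [64, 92, 7, 4, -4]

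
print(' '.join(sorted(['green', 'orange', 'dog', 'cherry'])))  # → cherry dog green orange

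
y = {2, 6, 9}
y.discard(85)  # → {2, 6, 9}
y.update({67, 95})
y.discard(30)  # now {2, 6, 9, 67, 95}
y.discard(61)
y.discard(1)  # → {2, 6, 9, 67, 95}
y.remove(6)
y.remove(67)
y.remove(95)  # {2, 9}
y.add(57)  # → {2, 9, 57}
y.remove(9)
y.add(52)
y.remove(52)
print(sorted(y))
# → [2, 57]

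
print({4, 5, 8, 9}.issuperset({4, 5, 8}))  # True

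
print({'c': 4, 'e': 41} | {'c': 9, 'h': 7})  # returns {'c': 9, 'e': 41, 'h': 7}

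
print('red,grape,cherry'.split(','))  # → ['red', 'grape', 'cherry']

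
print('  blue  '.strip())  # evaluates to blue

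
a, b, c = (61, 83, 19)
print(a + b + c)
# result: 163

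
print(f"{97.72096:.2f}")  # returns 97.72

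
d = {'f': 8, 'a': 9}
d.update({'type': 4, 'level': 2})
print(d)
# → {'f': 8, 'a': 9, 'type': 4, 'level': 2}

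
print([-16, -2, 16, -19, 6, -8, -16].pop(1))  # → -2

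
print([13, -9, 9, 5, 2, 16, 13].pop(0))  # 13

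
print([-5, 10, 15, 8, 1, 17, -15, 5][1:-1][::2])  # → [10, 8, 17]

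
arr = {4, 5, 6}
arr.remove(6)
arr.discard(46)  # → {4, 5}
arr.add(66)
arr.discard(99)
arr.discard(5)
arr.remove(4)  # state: {66}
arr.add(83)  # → {66, 83}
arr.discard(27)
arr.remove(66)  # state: {83}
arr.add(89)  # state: {83, 89}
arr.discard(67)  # {83, 89}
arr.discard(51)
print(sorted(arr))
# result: [83, 89]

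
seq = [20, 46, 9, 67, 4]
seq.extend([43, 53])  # [20, 46, 9, 67, 4, 43, 53]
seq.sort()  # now [4, 9, 20, 43, 46, 53, 67]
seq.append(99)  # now [4, 9, 20, 43, 46, 53, 67, 99]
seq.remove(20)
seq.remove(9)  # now [4, 43, 46, 53, 67, 99]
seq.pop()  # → 99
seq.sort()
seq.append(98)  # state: [4, 43, 46, 53, 67, 98]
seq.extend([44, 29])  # [4, 43, 46, 53, 67, 98, 44, 29]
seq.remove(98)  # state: [4, 43, 46, 53, 67, 44, 29]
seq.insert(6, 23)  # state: [4, 43, 46, 53, 67, 44, 23, 29]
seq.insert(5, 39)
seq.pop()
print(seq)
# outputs [4, 43, 46, 53, 67, 39, 44, 23]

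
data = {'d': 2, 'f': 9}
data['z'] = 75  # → {'d': 2, 'f': 9, 'z': 75}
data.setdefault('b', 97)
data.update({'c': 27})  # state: {'d': 2, 'f': 9, 'z': 75, 'b': 97, 'c': 27}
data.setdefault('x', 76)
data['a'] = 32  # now {'d': 2, 'f': 9, 'z': 75, 'b': 97, 'c': 27, 'x': 76, 'a': 32}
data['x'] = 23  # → {'d': 2, 'f': 9, 'z': 75, 'b': 97, 'c': 27, 'x': 23, 'a': 32}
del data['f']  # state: {'d': 2, 'z': 75, 'b': 97, 'c': 27, 'x': 23, 'a': 32}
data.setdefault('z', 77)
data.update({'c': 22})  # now {'d': 2, 'z': 75, 'b': 97, 'c': 22, 'x': 23, 'a': 32}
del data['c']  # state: {'d': 2, 'z': 75, 'b': 97, 'x': 23, 'a': 32}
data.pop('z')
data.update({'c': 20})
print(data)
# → {'d': 2, 'b': 97, 'x': 23, 'a': 32, 'c': 20}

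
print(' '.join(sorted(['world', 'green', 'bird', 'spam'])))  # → bird green spam world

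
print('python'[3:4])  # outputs h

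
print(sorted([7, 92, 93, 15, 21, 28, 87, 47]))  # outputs [7, 15, 21, 28, 47, 87, 92, 93]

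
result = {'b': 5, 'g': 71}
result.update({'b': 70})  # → {'b': 70, 'g': 71}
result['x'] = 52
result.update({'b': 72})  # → {'b': 72, 'g': 71, 'x': 52}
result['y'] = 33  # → {'b': 72, 'g': 71, 'x': 52, 'y': 33}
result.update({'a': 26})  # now {'b': 72, 'g': 71, 'x': 52, 'y': 33, 'a': 26}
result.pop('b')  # 72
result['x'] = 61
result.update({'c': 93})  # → {'g': 71, 'x': 61, 'y': 33, 'a': 26, 'c': 93}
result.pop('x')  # 61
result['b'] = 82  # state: {'g': 71, 'y': 33, 'a': 26, 'c': 93, 'b': 82}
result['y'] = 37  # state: {'g': 71, 'y': 37, 'a': 26, 'c': 93, 'b': 82}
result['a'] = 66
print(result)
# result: {'g': 71, 'y': 37, 'a': 66, 'c': 93, 'b': 82}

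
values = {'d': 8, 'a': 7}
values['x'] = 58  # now {'d': 8, 'a': 7, 'x': 58}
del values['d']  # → {'a': 7, 'x': 58}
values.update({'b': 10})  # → {'a': 7, 'x': 58, 'b': 10}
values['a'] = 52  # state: {'a': 52, 'x': 58, 'b': 10}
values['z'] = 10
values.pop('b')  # 10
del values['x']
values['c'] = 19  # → {'a': 52, 'z': 10, 'c': 19}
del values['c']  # {'a': 52, 'z': 10}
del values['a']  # {'z': 10}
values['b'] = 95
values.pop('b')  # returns 95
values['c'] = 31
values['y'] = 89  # {'z': 10, 'c': 31, 'y': 89}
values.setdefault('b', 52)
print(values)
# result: {'z': 10, 'c': 31, 'y': 89, 'b': 52}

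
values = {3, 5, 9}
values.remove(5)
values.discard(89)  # {3, 9}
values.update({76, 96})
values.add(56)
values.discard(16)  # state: {3, 9, 56, 76, 96}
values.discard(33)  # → {3, 9, 56, 76, 96}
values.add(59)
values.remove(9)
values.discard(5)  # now {3, 56, 59, 76, 96}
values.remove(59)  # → {3, 56, 76, 96}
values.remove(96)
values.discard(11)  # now {3, 56, 76}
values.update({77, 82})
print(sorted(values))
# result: [3, 56, 76, 77, 82]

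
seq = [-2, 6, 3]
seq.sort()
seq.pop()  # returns 6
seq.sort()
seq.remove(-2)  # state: [3]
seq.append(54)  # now [3, 54]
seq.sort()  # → [3, 54]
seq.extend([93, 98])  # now [3, 54, 93, 98]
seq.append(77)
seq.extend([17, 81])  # [3, 54, 93, 98, 77, 17, 81]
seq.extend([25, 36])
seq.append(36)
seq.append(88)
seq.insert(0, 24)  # [24, 3, 54, 93, 98, 77, 17, 81, 25, 36, 36, 88]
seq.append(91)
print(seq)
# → [24, 3, 54, 93, 98, 77, 17, 81, 25, 36, 36, 88, 91]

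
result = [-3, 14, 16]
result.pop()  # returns 16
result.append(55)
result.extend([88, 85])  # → [-3, 14, 55, 88, 85]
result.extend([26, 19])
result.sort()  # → [-3, 14, 19, 26, 55, 85, 88]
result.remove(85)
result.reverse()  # [88, 55, 26, 19, 14, -3]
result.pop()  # -3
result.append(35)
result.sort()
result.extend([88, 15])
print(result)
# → [14, 19, 26, 35, 55, 88, 88, 15]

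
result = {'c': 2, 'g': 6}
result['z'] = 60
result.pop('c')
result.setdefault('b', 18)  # 18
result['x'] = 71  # {'g': 6, 'z': 60, 'b': 18, 'x': 71}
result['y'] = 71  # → {'g': 6, 'z': 60, 'b': 18, 'x': 71, 'y': 71}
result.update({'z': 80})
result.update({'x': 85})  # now {'g': 6, 'z': 80, 'b': 18, 'x': 85, 'y': 71}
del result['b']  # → {'g': 6, 'z': 80, 'x': 85, 'y': 71}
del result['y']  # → {'g': 6, 'z': 80, 'x': 85}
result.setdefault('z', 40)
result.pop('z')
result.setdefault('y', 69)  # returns 69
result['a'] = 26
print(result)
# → {'g': 6, 'x': 85, 'y': 69, 'a': 26}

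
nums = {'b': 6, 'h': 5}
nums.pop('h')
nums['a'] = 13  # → {'b': 6, 'a': 13}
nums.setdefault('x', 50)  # 50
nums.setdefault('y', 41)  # 41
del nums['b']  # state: {'a': 13, 'x': 50, 'y': 41}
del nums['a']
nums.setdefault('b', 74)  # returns 74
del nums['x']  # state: {'y': 41, 'b': 74}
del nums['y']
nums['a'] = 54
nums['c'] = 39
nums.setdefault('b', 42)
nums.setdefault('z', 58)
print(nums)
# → {'b': 74, 'a': 54, 'c': 39, 'z': 58}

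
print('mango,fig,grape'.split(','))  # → ['mango', 'fig', 'grape']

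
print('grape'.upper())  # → GRAPE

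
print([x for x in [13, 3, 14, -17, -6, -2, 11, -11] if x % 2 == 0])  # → [14, -6, -2]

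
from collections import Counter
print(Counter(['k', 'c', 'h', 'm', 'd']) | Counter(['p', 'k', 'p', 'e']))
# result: Counter({'p': 2, 'k': 1, 'c': 1, 'h': 1, 'm': 1, 'd': 1, 'e': 1})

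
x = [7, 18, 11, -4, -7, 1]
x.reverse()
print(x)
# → [1, -7, -4, 11, 18, 7]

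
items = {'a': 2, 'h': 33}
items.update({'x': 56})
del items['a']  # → {'h': 33, 'x': 56}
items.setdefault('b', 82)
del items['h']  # {'x': 56, 'b': 82}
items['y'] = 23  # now {'x': 56, 'b': 82, 'y': 23}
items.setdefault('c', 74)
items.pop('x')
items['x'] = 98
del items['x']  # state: {'b': 82, 'y': 23, 'c': 74}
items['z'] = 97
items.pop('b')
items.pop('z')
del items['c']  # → {'y': 23}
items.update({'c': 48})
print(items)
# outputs {'y': 23, 'c': 48}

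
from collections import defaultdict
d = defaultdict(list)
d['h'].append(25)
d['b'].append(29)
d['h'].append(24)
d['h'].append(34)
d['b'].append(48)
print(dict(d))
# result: {'h': [25, 24, 34], 'b': [29, 48]}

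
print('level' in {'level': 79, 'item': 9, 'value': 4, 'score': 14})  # True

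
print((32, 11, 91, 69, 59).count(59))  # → 1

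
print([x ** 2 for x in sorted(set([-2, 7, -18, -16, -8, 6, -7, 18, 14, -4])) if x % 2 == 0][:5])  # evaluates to [324, 256, 64, 16, 4]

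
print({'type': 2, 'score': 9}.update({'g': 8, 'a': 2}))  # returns None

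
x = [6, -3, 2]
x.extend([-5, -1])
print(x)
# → [6, -3, 2, -5, -1]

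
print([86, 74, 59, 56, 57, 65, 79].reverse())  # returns None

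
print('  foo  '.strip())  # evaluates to foo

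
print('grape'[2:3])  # a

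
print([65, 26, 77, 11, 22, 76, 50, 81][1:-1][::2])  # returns [26, 11, 76]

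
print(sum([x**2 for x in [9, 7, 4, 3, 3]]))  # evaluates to 164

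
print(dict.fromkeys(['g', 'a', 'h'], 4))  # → {'g': 4, 'a': 4, 'h': 4}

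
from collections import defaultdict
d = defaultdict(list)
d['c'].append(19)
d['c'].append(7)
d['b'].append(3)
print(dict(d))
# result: {'c': [19, 7], 'b': [3]}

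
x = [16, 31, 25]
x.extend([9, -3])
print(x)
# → [16, 31, 25, 9, -3]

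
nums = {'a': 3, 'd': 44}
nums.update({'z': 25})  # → {'a': 3, 'd': 44, 'z': 25}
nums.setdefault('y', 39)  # 39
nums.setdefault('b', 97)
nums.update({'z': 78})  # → {'a': 3, 'd': 44, 'z': 78, 'y': 39, 'b': 97}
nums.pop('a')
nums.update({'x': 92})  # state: {'d': 44, 'z': 78, 'y': 39, 'b': 97, 'x': 92}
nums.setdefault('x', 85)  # 92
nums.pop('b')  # 97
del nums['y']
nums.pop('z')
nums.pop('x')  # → 92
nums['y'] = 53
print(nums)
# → {'d': 44, 'y': 53}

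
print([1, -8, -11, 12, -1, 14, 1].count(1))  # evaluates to 2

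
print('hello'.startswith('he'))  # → True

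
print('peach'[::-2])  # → hap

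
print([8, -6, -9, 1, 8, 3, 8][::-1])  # [8, 3, 8, 1, -9, -6, 8]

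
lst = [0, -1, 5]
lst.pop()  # 5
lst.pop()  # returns -1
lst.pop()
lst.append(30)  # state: [30]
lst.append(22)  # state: [30, 22]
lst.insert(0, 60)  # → [60, 30, 22]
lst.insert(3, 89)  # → [60, 30, 22, 89]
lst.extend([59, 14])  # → [60, 30, 22, 89, 59, 14]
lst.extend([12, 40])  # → [60, 30, 22, 89, 59, 14, 12, 40]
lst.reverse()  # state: [40, 12, 14, 59, 89, 22, 30, 60]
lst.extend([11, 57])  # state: [40, 12, 14, 59, 89, 22, 30, 60, 11, 57]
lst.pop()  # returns 57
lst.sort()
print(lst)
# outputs [11, 12, 14, 22, 30, 40, 59, 60, 89]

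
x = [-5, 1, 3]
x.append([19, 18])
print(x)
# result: [-5, 1, 3, [19, 18]]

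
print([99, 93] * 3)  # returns [99, 93, 99, 93, 99, 93]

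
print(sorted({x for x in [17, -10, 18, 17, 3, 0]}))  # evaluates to [-10, 0, 3, 17, 18]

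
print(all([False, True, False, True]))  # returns False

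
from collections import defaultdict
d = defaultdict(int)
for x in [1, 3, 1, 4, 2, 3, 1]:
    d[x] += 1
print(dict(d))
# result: {1: 3, 3: 2, 4: 1, 2: 1}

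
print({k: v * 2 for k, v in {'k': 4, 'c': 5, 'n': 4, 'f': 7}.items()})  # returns {'k': 8, 'c': 10, 'n': 8, 'f': 14}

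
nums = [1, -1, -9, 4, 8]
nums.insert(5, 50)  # [1, -1, -9, 4, 8, 50]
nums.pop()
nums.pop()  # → 8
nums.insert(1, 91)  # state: [1, 91, -1, -9, 4]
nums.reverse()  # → [4, -9, -1, 91, 1]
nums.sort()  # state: [-9, -1, 1, 4, 91]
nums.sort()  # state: [-9, -1, 1, 4, 91]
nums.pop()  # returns 91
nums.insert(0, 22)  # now [22, -9, -1, 1, 4]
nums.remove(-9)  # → [22, -1, 1, 4]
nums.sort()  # [-1, 1, 4, 22]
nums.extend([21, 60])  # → [-1, 1, 4, 22, 21, 60]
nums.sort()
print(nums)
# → [-1, 1, 4, 21, 22, 60]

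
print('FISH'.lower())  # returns fish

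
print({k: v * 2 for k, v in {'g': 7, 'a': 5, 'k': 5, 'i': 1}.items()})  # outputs {'g': 14, 'a': 10, 'k': 10, 'i': 2}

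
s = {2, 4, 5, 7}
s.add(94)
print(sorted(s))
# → [2, 4, 5, 7, 94]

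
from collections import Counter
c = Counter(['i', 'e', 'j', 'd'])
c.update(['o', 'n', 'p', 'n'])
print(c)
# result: Counter({'n': 2, 'i': 1, 'e': 1, 'j': 1, 'd': 1, 'o': 1, 'p': 1})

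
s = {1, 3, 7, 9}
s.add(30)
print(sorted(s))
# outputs [1, 3, 7, 9, 30]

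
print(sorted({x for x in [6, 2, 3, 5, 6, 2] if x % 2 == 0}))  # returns [2, 6]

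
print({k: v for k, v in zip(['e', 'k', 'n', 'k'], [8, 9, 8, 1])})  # {'e': 8, 'k': 1, 'n': 8}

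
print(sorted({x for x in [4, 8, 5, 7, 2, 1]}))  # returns [1, 2, 4, 5, 7, 8]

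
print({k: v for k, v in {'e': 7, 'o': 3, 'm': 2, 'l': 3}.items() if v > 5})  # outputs {'e': 7}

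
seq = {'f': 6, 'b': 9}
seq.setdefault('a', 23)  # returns 23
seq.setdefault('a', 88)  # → 23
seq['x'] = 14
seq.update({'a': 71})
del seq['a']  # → {'f': 6, 'b': 9, 'x': 14}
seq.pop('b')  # 9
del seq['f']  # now {'x': 14}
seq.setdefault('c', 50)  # 50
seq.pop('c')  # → 50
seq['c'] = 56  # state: {'x': 14, 'c': 56}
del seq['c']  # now {'x': 14}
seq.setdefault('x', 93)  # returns 14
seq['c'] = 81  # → {'x': 14, 'c': 81}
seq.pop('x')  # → 14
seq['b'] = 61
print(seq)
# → {'c': 81, 'b': 61}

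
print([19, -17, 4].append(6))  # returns None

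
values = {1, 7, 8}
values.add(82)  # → {1, 7, 8, 82}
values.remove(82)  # {1, 7, 8}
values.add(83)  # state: {1, 7, 8, 83}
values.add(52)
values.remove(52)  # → {1, 7, 8, 83}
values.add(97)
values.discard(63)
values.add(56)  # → {1, 7, 8, 56, 83, 97}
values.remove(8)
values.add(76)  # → {1, 7, 56, 76, 83, 97}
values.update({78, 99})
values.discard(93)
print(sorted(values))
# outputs [1, 7, 56, 76, 78, 83, 97, 99]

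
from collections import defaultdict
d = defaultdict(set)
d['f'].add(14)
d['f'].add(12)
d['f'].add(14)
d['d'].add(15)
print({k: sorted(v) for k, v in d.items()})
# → {'f': [12, 14], 'd': [15]}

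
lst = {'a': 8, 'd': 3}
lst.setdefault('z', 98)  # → 98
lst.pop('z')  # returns 98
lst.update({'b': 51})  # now {'a': 8, 'd': 3, 'b': 51}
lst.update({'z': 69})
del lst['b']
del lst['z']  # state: {'a': 8, 'd': 3}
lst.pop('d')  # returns 3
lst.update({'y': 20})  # {'a': 8, 'y': 20}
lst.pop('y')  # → 20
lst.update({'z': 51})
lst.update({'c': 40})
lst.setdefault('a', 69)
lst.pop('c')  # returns 40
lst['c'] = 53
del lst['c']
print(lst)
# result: {'a': 8, 'z': 51}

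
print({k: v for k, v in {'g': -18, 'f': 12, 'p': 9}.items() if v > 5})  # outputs {'f': 12, 'p': 9}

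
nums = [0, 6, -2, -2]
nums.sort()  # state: [-2, -2, 0, 6]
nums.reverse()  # [6, 0, -2, -2]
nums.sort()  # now [-2, -2, 0, 6]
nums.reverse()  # [6, 0, -2, -2]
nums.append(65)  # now [6, 0, -2, -2, 65]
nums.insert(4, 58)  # [6, 0, -2, -2, 58, 65]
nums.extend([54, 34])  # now [6, 0, -2, -2, 58, 65, 54, 34]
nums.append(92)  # [6, 0, -2, -2, 58, 65, 54, 34, 92]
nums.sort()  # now [-2, -2, 0, 6, 34, 54, 58, 65, 92]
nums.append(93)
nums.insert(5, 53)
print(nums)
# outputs [-2, -2, 0, 6, 34, 53, 54, 58, 65, 92, 93]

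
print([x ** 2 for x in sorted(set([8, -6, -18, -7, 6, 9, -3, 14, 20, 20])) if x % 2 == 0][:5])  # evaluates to [324, 36, 36, 64, 196]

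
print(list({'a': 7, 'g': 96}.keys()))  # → ['a', 'g']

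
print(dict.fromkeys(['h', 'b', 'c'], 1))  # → {'h': 1, 'b': 1, 'c': 1}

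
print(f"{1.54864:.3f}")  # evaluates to 1.549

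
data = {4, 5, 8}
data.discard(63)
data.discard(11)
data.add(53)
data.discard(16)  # {4, 5, 8, 53}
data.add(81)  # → {4, 5, 8, 53, 81}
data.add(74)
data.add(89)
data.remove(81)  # {4, 5, 8, 53, 74, 89}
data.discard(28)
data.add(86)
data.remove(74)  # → {4, 5, 8, 53, 86, 89}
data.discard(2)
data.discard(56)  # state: {4, 5, 8, 53, 86, 89}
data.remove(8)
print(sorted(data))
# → [4, 5, 53, 86, 89]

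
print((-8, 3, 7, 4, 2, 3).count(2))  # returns 1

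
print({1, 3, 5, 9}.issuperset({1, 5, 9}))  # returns True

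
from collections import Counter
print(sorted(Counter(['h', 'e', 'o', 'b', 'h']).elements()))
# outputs ['b', 'e', 'h', 'h', 'o']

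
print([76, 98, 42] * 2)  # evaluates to [76, 98, 42, 76, 98, 42]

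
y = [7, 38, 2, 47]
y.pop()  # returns 47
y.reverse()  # [2, 38, 7]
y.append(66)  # [2, 38, 7, 66]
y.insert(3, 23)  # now [2, 38, 7, 23, 66]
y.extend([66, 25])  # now [2, 38, 7, 23, 66, 66, 25]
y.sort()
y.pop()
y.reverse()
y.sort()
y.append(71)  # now [2, 7, 23, 25, 38, 66, 71]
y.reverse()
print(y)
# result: [71, 66, 38, 25, 23, 7, 2]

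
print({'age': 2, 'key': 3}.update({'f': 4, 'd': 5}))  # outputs None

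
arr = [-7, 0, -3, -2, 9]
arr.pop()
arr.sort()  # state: [-7, -3, -2, 0]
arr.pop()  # 0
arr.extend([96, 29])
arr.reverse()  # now [29, 96, -2, -3, -7]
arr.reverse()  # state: [-7, -3, -2, 96, 29]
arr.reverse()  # [29, 96, -2, -3, -7]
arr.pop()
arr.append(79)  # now [29, 96, -2, -3, 79]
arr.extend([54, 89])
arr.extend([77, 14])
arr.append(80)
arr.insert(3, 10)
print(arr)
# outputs [29, 96, -2, 10, -3, 79, 54, 89, 77, 14, 80]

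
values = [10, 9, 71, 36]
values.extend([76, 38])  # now [10, 9, 71, 36, 76, 38]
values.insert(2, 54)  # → [10, 9, 54, 71, 36, 76, 38]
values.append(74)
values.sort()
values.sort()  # [9, 10, 36, 38, 54, 71, 74, 76]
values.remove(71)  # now [9, 10, 36, 38, 54, 74, 76]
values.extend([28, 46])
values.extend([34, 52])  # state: [9, 10, 36, 38, 54, 74, 76, 28, 46, 34, 52]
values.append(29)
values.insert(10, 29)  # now [9, 10, 36, 38, 54, 74, 76, 28, 46, 34, 29, 52, 29]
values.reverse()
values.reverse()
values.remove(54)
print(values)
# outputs [9, 10, 36, 38, 74, 76, 28, 46, 34, 29, 52, 29]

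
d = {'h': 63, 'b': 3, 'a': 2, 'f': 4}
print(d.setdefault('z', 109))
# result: 109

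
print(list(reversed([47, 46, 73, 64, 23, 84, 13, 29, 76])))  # [76, 29, 13, 84, 23, 64, 73, 46, 47]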